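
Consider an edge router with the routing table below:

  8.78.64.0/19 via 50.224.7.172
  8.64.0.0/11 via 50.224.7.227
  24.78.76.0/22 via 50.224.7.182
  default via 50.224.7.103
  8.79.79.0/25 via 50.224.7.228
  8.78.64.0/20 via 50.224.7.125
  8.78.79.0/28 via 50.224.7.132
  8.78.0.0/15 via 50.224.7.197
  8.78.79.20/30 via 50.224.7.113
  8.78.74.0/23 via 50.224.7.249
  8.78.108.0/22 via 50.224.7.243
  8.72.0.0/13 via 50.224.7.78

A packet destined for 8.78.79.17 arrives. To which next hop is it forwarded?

Routes whose prefix contains 8.78.79.17:
  0.0.0.0/0 (default, matches everything) -> 50.224.7.103
  8.64.0.0/11 (8.64.0.0 - 8.95.255.255) -> 50.224.7.227
  8.72.0.0/13 (8.72.0.0 - 8.79.255.255) -> 50.224.7.78
  8.78.0.0/15 (8.78.0.0 - 8.79.255.255) -> 50.224.7.197
  8.78.64.0/19 (8.78.64.0 - 8.78.95.255) -> 50.224.7.172
  8.78.64.0/20 (8.78.64.0 - 8.78.79.255) -> 50.224.7.125
More-specific entries that do NOT match:
  8.78.79.20/30 (8.78.79.20 - 8.78.79.23) does not contain 8.78.79.17
  8.78.79.0/28 (8.78.79.0 - 8.78.79.15) does not contain 8.78.79.17
  8.79.79.0/25 (8.79.79.0 - 8.79.79.127) does not contain 8.78.79.17
  8.78.74.0/23 (8.78.74.0 - 8.78.75.255) does not contain 8.78.79.17
  24.78.76.0/22 (24.78.76.0 - 24.78.79.255) does not contain 8.78.79.17
  8.78.108.0/22 (8.78.108.0 - 8.78.111.255) does not contain 8.78.79.17
Longest matching prefix is /20 -> next hop 50.224.7.125.

50.224.7.125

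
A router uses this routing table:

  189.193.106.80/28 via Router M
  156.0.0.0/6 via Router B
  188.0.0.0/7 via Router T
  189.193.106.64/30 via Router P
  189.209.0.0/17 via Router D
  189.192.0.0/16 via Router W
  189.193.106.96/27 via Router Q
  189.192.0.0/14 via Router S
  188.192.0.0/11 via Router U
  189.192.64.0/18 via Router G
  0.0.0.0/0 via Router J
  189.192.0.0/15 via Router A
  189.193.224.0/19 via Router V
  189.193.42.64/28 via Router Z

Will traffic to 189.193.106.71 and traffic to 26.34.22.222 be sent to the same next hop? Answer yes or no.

no

189.193.106.71: longest match 189.192.0.0/15 -> Router A
26.34.22.222: longest match 0.0.0.0/0 -> Router J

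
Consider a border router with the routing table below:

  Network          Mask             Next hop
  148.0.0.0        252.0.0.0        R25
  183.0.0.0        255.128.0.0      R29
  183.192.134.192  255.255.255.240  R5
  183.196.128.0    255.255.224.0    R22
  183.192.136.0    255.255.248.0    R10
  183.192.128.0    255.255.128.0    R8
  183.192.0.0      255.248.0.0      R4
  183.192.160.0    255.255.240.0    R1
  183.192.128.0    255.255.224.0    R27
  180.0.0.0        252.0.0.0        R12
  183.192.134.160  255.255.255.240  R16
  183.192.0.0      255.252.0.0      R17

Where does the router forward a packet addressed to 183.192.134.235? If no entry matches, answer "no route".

Routes whose prefix contains 183.192.134.235:
  180.0.0.0/6 (180.0.0.0 - 183.255.255.255) -> R12
  183.192.0.0/13 (183.192.0.0 - 183.199.255.255) -> R4
  183.192.0.0/14 (183.192.0.0 - 183.195.255.255) -> R17
  183.192.128.0/17 (183.192.128.0 - 183.192.255.255) -> R8
  183.192.128.0/19 (183.192.128.0 - 183.192.159.255) -> R27
More-specific entries that do NOT match:
  183.192.134.192/28 (183.192.134.192 - 183.192.134.207) does not contain 183.192.134.235
  183.192.134.160/28 (183.192.134.160 - 183.192.134.175) does not contain 183.192.134.235
  183.192.136.0/21 (183.192.136.0 - 183.192.143.255) does not contain 183.192.134.235
  183.192.160.0/20 (183.192.160.0 - 183.192.175.255) does not contain 183.192.134.235
Longest matching prefix is /19 -> next hop R27.

R27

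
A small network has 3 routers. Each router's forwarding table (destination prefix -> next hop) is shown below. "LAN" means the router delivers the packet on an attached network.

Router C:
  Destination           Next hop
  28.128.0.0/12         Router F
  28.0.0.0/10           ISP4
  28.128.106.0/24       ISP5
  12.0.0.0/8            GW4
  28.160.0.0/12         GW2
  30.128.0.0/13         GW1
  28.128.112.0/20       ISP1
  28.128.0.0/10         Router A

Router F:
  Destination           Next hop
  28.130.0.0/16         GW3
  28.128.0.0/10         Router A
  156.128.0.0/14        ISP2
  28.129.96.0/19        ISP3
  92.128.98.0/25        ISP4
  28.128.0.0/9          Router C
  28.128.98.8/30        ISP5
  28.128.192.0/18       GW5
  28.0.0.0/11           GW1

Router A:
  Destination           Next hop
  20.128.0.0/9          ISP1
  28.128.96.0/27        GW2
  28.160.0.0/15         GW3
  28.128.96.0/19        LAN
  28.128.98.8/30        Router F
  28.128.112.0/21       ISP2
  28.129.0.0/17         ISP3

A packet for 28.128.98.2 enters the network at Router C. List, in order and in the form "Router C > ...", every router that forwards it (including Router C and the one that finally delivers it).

Router C > Router F > Router A

At Router C: longest match for 28.128.98.2 is 28.128.0.0/12 -> Router F
At Router F: longest match for 28.128.98.2 is 28.128.0.0/10 -> Router A
At Router A: longest match for 28.128.98.2 is 28.128.96.0/19 -> LAN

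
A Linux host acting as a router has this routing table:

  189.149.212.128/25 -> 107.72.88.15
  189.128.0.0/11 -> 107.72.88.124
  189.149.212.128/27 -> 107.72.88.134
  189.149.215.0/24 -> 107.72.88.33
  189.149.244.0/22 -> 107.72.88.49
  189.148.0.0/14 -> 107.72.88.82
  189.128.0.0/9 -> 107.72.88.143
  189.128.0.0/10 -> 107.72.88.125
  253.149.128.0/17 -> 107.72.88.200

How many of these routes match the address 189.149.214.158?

4

Prefixes containing 189.149.214.158:
  189.128.0.0/9 (189.128.0.0 - 189.255.255.255)
  189.128.0.0/10 (189.128.0.0 - 189.191.255.255)
  189.128.0.0/11 (189.128.0.0 - 189.159.255.255)
  189.148.0.0/14 (189.148.0.0 - 189.151.255.255)
Total matching entries: 4.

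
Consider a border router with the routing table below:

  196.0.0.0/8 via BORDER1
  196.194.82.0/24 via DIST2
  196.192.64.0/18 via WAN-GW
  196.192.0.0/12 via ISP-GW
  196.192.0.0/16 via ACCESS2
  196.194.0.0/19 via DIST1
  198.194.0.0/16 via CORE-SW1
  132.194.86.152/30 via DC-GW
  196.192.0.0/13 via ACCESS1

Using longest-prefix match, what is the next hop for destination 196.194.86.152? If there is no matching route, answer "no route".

ACCESS1

Routes whose prefix contains 196.194.86.152:
  196.0.0.0/8 (196.0.0.0 - 196.255.255.255) -> BORDER1
  196.192.0.0/12 (196.192.0.0 - 196.207.255.255) -> ISP-GW
  196.192.0.0/13 (196.192.0.0 - 196.199.255.255) -> ACCESS1
More-specific entries that do NOT match:
  132.194.86.152/30 (132.194.86.152 - 132.194.86.155) does not contain 196.194.86.152
  196.194.82.0/24 (196.194.82.0 - 196.194.82.255) does not contain 196.194.86.152
  196.194.0.0/19 (196.194.0.0 - 196.194.31.255) does not contain 196.194.86.152
  196.192.64.0/18 (196.192.64.0 - 196.192.127.255) does not contain 196.194.86.152
  196.192.0.0/16 (196.192.0.0 - 196.192.255.255) does not contain 196.194.86.152
  198.194.0.0/16 (198.194.0.0 - 198.194.255.255) does not contain 196.194.86.152
Longest matching prefix is /13 -> next hop ACCESS1.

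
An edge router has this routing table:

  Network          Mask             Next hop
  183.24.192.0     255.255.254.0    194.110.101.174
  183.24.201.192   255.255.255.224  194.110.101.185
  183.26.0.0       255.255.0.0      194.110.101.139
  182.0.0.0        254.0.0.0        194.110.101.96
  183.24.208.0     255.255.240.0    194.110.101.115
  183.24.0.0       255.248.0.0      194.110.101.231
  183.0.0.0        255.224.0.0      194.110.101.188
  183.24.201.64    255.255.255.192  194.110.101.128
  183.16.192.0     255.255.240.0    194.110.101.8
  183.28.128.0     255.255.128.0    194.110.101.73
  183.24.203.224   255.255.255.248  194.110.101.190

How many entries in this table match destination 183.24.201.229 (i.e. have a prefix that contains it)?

3

Prefixes containing 183.24.201.229:
  182.0.0.0/7 (182.0.0.0 - 183.255.255.255)
  183.0.0.0/11 (183.0.0.0 - 183.31.255.255)
  183.24.0.0/13 (183.24.0.0 - 183.31.255.255)
Total matching entries: 3.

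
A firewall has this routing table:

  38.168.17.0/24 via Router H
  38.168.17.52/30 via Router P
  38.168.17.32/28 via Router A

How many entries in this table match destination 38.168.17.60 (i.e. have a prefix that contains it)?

1

Prefixes containing 38.168.17.60:
  38.168.17.0/24 (38.168.17.0 - 38.168.17.255)
Total matching entries: 1.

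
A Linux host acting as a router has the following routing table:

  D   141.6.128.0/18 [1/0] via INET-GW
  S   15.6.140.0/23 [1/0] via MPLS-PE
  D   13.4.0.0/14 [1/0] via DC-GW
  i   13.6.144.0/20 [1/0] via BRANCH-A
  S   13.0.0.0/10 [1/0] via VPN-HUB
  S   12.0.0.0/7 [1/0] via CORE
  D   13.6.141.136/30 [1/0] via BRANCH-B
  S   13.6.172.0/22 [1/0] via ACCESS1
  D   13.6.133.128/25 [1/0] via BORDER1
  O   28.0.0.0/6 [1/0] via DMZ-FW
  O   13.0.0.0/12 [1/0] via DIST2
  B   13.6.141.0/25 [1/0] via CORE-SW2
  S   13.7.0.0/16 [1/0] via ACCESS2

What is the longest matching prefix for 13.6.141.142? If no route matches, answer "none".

Entries matching 13.6.141.142:
  12.0.0.0/7 (12.0.0.0 - 13.255.255.255)
  13.0.0.0/10 (13.0.0.0 - 13.63.255.255)
  13.0.0.0/12 (13.0.0.0 - 13.15.255.255)
  13.4.0.0/14 (13.4.0.0 - 13.7.255.255)
Most specific is 13.4.0.0/14.

13.4.0.0/14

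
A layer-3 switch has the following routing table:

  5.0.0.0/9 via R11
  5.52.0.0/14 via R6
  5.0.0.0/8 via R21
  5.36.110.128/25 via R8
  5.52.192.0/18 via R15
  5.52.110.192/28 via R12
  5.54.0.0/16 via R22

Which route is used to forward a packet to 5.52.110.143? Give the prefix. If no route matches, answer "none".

Entries matching 5.52.110.143:
  5.0.0.0/8 (5.0.0.0 - 5.255.255.255)
  5.0.0.0/9 (5.0.0.0 - 5.127.255.255)
  5.52.0.0/14 (5.52.0.0 - 5.55.255.255)
Most specific is 5.52.0.0/14.

5.52.0.0/14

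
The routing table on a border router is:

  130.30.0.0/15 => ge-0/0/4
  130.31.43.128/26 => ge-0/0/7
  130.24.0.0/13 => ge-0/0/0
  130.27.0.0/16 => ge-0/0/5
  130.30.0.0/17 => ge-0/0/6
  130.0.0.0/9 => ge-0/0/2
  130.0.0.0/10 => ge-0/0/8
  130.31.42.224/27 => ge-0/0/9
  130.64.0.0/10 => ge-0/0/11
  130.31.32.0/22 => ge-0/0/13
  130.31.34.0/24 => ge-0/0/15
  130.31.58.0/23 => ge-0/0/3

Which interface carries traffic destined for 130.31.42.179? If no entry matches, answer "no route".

ge-0/0/4

Routes whose prefix contains 130.31.42.179:
  130.0.0.0/9 (130.0.0.0 - 130.127.255.255) -> ge-0/0/2
  130.0.0.0/10 (130.0.0.0 - 130.63.255.255) -> ge-0/0/8
  130.24.0.0/13 (130.24.0.0 - 130.31.255.255) -> ge-0/0/0
  130.30.0.0/15 (130.30.0.0 - 130.31.255.255) -> ge-0/0/4
More-specific entries that do NOT match:
  130.31.42.224/27 (130.31.42.224 - 130.31.42.255) does not contain 130.31.42.179
  130.31.43.128/26 (130.31.43.128 - 130.31.43.191) does not contain 130.31.42.179
  130.31.34.0/24 (130.31.34.0 - 130.31.34.255) does not contain 130.31.42.179
  130.31.58.0/23 (130.31.58.0 - 130.31.59.255) does not contain 130.31.42.179
  130.31.32.0/22 (130.31.32.0 - 130.31.35.255) does not contain 130.31.42.179
  130.30.0.0/17 (130.30.0.0 - 130.30.127.255) does not contain 130.31.42.179
  130.27.0.0/16 (130.27.0.0 - 130.27.255.255) does not contain 130.31.42.179
Longest matching prefix is /15 -> interface ge-0/0/4.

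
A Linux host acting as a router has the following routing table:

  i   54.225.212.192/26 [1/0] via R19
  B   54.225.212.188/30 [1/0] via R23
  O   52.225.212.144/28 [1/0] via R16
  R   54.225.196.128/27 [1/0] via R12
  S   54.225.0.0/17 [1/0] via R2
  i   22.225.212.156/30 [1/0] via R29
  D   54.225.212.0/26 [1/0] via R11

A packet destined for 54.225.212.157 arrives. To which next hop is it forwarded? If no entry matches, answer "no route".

no route

No entry's prefix contains 54.225.212.157; there is no default route.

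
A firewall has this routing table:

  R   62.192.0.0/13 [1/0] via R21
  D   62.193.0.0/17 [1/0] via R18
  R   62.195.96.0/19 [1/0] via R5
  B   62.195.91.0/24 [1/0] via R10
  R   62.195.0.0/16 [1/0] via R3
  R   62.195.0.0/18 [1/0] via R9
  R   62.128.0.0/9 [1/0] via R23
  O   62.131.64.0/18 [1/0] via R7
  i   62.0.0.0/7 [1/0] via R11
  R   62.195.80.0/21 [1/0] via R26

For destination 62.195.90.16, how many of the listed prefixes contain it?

Prefixes containing 62.195.90.16:
  62.0.0.0/7 (62.0.0.0 - 63.255.255.255)
  62.128.0.0/9 (62.128.0.0 - 62.255.255.255)
  62.192.0.0/13 (62.192.0.0 - 62.199.255.255)
  62.195.0.0/16 (62.195.0.0 - 62.195.255.255)
Total matching entries: 4.

4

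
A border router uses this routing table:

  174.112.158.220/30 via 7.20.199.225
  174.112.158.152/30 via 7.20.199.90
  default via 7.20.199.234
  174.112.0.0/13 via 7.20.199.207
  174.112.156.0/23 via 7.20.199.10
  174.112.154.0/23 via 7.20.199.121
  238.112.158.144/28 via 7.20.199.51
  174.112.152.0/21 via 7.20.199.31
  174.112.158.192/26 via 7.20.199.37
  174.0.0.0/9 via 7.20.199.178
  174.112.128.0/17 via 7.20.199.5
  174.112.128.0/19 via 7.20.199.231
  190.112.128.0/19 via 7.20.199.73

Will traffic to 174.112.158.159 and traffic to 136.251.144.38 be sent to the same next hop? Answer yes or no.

no

174.112.158.159: longest match 174.112.152.0/21 -> 7.20.199.31
136.251.144.38: longest match 0.0.0.0/0 -> 7.20.199.234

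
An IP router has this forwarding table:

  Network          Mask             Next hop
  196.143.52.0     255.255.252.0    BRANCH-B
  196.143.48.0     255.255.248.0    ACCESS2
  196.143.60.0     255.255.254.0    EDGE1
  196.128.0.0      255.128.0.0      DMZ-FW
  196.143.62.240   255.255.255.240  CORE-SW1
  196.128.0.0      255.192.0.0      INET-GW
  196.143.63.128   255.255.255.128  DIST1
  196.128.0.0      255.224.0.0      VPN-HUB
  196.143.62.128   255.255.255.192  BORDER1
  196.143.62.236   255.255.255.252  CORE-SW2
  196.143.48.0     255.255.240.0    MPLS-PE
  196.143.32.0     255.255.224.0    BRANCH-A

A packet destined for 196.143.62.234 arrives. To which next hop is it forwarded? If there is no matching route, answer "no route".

Routes whose prefix contains 196.143.62.234:
  196.128.0.0/9 (196.128.0.0 - 196.255.255.255) -> DMZ-FW
  196.128.0.0/10 (196.128.0.0 - 196.191.255.255) -> INET-GW
  196.128.0.0/11 (196.128.0.0 - 196.159.255.255) -> VPN-HUB
  196.143.32.0/19 (196.143.32.0 - 196.143.63.255) -> BRANCH-A
  196.143.48.0/20 (196.143.48.0 - 196.143.63.255) -> MPLS-PE
More-specific entries that do NOT match:
  196.143.62.236/30 (196.143.62.236 - 196.143.62.239) does not contain 196.143.62.234
  196.143.62.240/28 (196.143.62.240 - 196.143.62.255) does not contain 196.143.62.234
  196.143.62.128/26 (196.143.62.128 - 196.143.62.191) does not contain 196.143.62.234
  196.143.63.128/25 (196.143.63.128 - 196.143.63.255) does not contain 196.143.62.234
  196.143.60.0/23 (196.143.60.0 - 196.143.61.255) does not contain 196.143.62.234
  196.143.52.0/22 (196.143.52.0 - 196.143.55.255) does not contain 196.143.62.234
  196.143.48.0/21 (196.143.48.0 - 196.143.55.255) does not contain 196.143.62.234
Longest matching prefix is /20 -> next hop MPLS-PE.

MPLS-PE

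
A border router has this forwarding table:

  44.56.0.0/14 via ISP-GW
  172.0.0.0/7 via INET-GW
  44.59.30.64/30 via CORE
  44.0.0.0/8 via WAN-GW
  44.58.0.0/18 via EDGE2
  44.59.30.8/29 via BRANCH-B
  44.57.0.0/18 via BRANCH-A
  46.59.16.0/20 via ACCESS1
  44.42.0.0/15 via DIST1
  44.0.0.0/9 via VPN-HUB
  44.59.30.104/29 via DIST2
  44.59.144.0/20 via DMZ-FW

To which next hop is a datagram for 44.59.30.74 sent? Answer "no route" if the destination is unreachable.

Routes whose prefix contains 44.59.30.74:
  44.0.0.0/8 (44.0.0.0 - 44.255.255.255) -> WAN-GW
  44.0.0.0/9 (44.0.0.0 - 44.127.255.255) -> VPN-HUB
  44.56.0.0/14 (44.56.0.0 - 44.59.255.255) -> ISP-GW
More-specific entries that do NOT match:
  44.59.30.64/30 (44.59.30.64 - 44.59.30.67) does not contain 44.59.30.74
  44.59.30.8/29 (44.59.30.8 - 44.59.30.15) does not contain 44.59.30.74
  44.59.30.104/29 (44.59.30.104 - 44.59.30.111) does not contain 44.59.30.74
  46.59.16.0/20 (46.59.16.0 - 46.59.31.255) does not contain 44.59.30.74
  44.59.144.0/20 (44.59.144.0 - 44.59.159.255) does not contain 44.59.30.74
  44.58.0.0/18 (44.58.0.0 - 44.58.63.255) does not contain 44.59.30.74
  44.57.0.0/18 (44.57.0.0 - 44.57.63.255) does not contain 44.59.30.74
  44.42.0.0/15 (44.42.0.0 - 44.43.255.255) does not contain 44.59.30.74
Longest matching prefix is /14 -> next hop ISP-GW.

ISP-GW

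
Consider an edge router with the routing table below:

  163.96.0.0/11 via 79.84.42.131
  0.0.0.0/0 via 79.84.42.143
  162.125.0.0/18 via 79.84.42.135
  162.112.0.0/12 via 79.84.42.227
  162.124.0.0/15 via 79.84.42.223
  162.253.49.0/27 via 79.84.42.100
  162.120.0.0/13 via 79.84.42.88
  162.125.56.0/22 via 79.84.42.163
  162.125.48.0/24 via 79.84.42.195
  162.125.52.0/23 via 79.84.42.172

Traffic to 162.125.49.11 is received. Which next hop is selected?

Routes whose prefix contains 162.125.49.11:
  0.0.0.0/0 (default, matches everything) -> 79.84.42.143
  162.112.0.0/12 (162.112.0.0 - 162.127.255.255) -> 79.84.42.227
  162.120.0.0/13 (162.120.0.0 - 162.127.255.255) -> 79.84.42.88
  162.124.0.0/15 (162.124.0.0 - 162.125.255.255) -> 79.84.42.223
  162.125.0.0/18 (162.125.0.0 - 162.125.63.255) -> 79.84.42.135
More-specific entries that do NOT match:
  162.253.49.0/27 (162.253.49.0 - 162.253.49.31) does not contain 162.125.49.11
  162.125.48.0/24 (162.125.48.0 - 162.125.48.255) does not contain 162.125.49.11
  162.125.52.0/23 (162.125.52.0 - 162.125.53.255) does not contain 162.125.49.11
  162.125.56.0/22 (162.125.56.0 - 162.125.59.255) does not contain 162.125.49.11
Longest matching prefix is /18 -> next hop 79.84.42.135.

79.84.42.135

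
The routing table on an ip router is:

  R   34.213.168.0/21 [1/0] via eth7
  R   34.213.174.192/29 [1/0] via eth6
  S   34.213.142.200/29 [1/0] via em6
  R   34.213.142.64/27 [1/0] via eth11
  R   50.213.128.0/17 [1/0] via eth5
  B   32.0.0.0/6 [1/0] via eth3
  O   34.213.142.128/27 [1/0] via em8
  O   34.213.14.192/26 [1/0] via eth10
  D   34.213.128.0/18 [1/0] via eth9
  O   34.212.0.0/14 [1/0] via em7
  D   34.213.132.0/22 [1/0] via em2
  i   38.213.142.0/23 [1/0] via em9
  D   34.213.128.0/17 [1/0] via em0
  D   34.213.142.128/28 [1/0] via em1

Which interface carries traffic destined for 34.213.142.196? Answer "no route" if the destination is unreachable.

Routes whose prefix contains 34.213.142.196:
  32.0.0.0/6 (32.0.0.0 - 35.255.255.255) -> eth3
  34.212.0.0/14 (34.212.0.0 - 34.215.255.255) -> em7
  34.213.128.0/17 (34.213.128.0 - 34.213.255.255) -> em0
  34.213.128.0/18 (34.213.128.0 - 34.213.191.255) -> eth9
More-specific entries that do NOT match:
  34.213.174.192/29 (34.213.174.192 - 34.213.174.199) does not contain 34.213.142.196
  34.213.142.200/29 (34.213.142.200 - 34.213.142.207) does not contain 34.213.142.196
  34.213.142.128/28 (34.213.142.128 - 34.213.142.143) does not contain 34.213.142.196
  34.213.142.64/27 (34.213.142.64 - 34.213.142.95) does not contain 34.213.142.196
  34.213.142.128/27 (34.213.142.128 - 34.213.142.159) does not contain 34.213.142.196
  34.213.14.192/26 (34.213.14.192 - 34.213.14.255) does not contain 34.213.142.196
  38.213.142.0/23 (38.213.142.0 - 38.213.143.255) does not contain 34.213.142.196
  34.213.132.0/22 (34.213.132.0 - 34.213.135.255) does not contain 34.213.142.196
  34.213.168.0/21 (34.213.168.0 - 34.213.175.255) does not contain 34.213.142.196
Longest matching prefix is /18 -> interface eth9.

eth9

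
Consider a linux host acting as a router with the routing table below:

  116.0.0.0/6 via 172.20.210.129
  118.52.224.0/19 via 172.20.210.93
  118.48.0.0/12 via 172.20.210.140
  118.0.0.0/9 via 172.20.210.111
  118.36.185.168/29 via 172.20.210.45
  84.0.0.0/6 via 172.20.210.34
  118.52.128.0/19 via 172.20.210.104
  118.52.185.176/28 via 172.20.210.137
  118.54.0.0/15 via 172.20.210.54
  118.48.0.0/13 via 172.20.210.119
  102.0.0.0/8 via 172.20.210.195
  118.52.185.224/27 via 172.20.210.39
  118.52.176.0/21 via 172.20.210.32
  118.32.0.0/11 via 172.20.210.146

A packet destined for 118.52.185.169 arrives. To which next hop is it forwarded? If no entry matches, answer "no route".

172.20.210.119

Routes whose prefix contains 118.52.185.169:
  116.0.0.0/6 (116.0.0.0 - 119.255.255.255) -> 172.20.210.129
  118.0.0.0/9 (118.0.0.0 - 118.127.255.255) -> 172.20.210.111
  118.32.0.0/11 (118.32.0.0 - 118.63.255.255) -> 172.20.210.146
  118.48.0.0/12 (118.48.0.0 - 118.63.255.255) -> 172.20.210.140
  118.48.0.0/13 (118.48.0.0 - 118.55.255.255) -> 172.20.210.119
More-specific entries that do NOT match:
  118.36.185.168/29 (118.36.185.168 - 118.36.185.175) does not contain 118.52.185.169
  118.52.185.176/28 (118.52.185.176 - 118.52.185.191) does not contain 118.52.185.169
  118.52.185.224/27 (118.52.185.224 - 118.52.185.255) does not contain 118.52.185.169
  118.52.176.0/21 (118.52.176.0 - 118.52.183.255) does not contain 118.52.185.169
  118.52.224.0/19 (118.52.224.0 - 118.52.255.255) does not contain 118.52.185.169
  118.52.128.0/19 (118.52.128.0 - 118.52.159.255) does not contain 118.52.185.169
  118.54.0.0/15 (118.54.0.0 - 118.55.255.255) does not contain 118.52.185.169
Longest matching prefix is /13 -> next hop 172.20.210.119.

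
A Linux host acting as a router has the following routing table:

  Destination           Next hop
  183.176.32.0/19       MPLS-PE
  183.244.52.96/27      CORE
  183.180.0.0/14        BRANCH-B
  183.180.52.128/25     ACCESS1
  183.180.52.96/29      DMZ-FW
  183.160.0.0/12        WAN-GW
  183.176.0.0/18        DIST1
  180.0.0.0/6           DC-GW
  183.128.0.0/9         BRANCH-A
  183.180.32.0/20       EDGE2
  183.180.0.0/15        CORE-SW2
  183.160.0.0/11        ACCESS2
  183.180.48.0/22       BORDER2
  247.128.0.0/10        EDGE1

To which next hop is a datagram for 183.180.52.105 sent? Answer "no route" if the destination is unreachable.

Routes whose prefix contains 183.180.52.105:
  180.0.0.0/6 (180.0.0.0 - 183.255.255.255) -> DC-GW
  183.128.0.0/9 (183.128.0.0 - 183.255.255.255) -> BRANCH-A
  183.160.0.0/11 (183.160.0.0 - 183.191.255.255) -> ACCESS2
  183.180.0.0/14 (183.180.0.0 - 183.183.255.255) -> BRANCH-B
  183.180.0.0/15 (183.180.0.0 - 183.181.255.255) -> CORE-SW2
More-specific entries that do NOT match:
  183.180.52.96/29 (183.180.52.96 - 183.180.52.103) does not contain 183.180.52.105
  183.244.52.96/27 (183.244.52.96 - 183.244.52.127) does not contain 183.180.52.105
  183.180.52.128/25 (183.180.52.128 - 183.180.52.255) does not contain 183.180.52.105
  183.180.48.0/22 (183.180.48.0 - 183.180.51.255) does not contain 183.180.52.105
  183.180.32.0/20 (183.180.32.0 - 183.180.47.255) does not contain 183.180.52.105
  183.176.32.0/19 (183.176.32.0 - 183.176.63.255) does not contain 183.180.52.105
  183.176.0.0/18 (183.176.0.0 - 183.176.63.255) does not contain 183.180.52.105
Longest matching prefix is /15 -> next hop CORE-SW2.

CORE-SW2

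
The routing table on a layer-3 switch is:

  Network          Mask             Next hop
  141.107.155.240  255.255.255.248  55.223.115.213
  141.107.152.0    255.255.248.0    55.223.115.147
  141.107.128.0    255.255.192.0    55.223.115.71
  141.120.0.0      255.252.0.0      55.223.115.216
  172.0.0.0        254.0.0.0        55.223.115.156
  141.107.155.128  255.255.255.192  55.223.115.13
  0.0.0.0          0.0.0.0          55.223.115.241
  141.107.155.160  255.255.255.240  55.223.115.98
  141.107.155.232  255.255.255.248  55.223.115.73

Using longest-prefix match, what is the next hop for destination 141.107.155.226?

55.223.115.147

Routes whose prefix contains 141.107.155.226:
  0.0.0.0/0 (default, matches everything) -> 55.223.115.241
  141.107.128.0/18 (141.107.128.0 - 141.107.191.255) -> 55.223.115.71
  141.107.152.0/21 (141.107.152.0 - 141.107.159.255) -> 55.223.115.147
More-specific entries that do NOT match:
  141.107.155.240/29 (141.107.155.240 - 141.107.155.247) does not contain 141.107.155.226
  141.107.155.232/29 (141.107.155.232 - 141.107.155.239) does not contain 141.107.155.226
  141.107.155.160/28 (141.107.155.160 - 141.107.155.175) does not contain 141.107.155.226
  141.107.155.128/26 (141.107.155.128 - 141.107.155.191) does not contain 141.107.155.226
Longest matching prefix is /21 -> next hop 55.223.115.147.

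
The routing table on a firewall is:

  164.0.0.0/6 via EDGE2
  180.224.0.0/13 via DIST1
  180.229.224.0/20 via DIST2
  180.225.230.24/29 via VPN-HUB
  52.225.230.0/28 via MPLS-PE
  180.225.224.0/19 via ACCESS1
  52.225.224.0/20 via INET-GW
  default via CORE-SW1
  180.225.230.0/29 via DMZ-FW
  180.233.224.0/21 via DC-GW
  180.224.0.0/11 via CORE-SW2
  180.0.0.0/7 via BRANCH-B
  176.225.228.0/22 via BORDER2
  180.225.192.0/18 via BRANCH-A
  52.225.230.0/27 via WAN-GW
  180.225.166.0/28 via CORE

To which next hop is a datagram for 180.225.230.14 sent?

Routes whose prefix contains 180.225.230.14:
  0.0.0.0/0 (default, matches everything) -> CORE-SW1
  180.0.0.0/7 (180.0.0.0 - 181.255.255.255) -> BRANCH-B
  180.224.0.0/11 (180.224.0.0 - 180.255.255.255) -> CORE-SW2
  180.224.0.0/13 (180.224.0.0 - 180.231.255.255) -> DIST1
  180.225.192.0/18 (180.225.192.0 - 180.225.255.255) -> BRANCH-A
  180.225.224.0/19 (180.225.224.0 - 180.225.255.255) -> ACCESS1
More-specific entries that do NOT match:
  180.225.230.24/29 (180.225.230.24 - 180.225.230.31) does not contain 180.225.230.14
  180.225.230.0/29 (180.225.230.0 - 180.225.230.7) does not contain 180.225.230.14
  52.225.230.0/28 (52.225.230.0 - 52.225.230.15) does not contain 180.225.230.14
  180.225.166.0/28 (180.225.166.0 - 180.225.166.15) does not contain 180.225.230.14
  52.225.230.0/27 (52.225.230.0 - 52.225.230.31) does not contain 180.225.230.14
  176.225.228.0/22 (176.225.228.0 - 176.225.231.255) does not contain 180.225.230.14
  180.233.224.0/21 (180.233.224.0 - 180.233.231.255) does not contain 180.225.230.14
  180.229.224.0/20 (180.229.224.0 - 180.229.239.255) does not contain 180.225.230.14
  52.225.224.0/20 (52.225.224.0 - 52.225.239.255) does not contain 180.225.230.14
Longest matching prefix is /19 -> next hop ACCESS1.

ACCESS1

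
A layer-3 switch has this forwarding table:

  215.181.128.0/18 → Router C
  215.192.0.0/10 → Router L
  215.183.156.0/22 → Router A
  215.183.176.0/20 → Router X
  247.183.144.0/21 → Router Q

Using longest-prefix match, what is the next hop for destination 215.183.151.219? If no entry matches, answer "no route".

No entry's prefix contains 215.183.151.219; there is no default route.

no route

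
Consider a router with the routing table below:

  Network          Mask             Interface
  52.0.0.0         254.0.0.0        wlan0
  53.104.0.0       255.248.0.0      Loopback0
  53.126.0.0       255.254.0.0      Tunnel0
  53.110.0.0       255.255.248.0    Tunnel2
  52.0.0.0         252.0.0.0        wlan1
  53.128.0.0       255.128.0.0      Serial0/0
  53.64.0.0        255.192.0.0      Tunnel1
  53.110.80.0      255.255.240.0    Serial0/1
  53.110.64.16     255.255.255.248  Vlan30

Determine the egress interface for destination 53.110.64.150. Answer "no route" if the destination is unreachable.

Routes whose prefix contains 53.110.64.150:
  52.0.0.0/6 (52.0.0.0 - 55.255.255.255) -> wlan1
  52.0.0.0/7 (52.0.0.0 - 53.255.255.255) -> wlan0
  53.64.0.0/10 (53.64.0.0 - 53.127.255.255) -> Tunnel1
  53.104.0.0/13 (53.104.0.0 - 53.111.255.255) -> Loopback0
More-specific entries that do NOT match:
  53.110.64.16/29 (53.110.64.16 - 53.110.64.23) does not contain 53.110.64.150
  53.110.0.0/21 (53.110.0.0 - 53.110.7.255) does not contain 53.110.64.150
  53.110.80.0/20 (53.110.80.0 - 53.110.95.255) does not contain 53.110.64.150
  53.126.0.0/15 (53.126.0.0 - 53.127.255.255) does not contain 53.110.64.150
Longest matching prefix is /13 -> interface Loopback0.

Loopback0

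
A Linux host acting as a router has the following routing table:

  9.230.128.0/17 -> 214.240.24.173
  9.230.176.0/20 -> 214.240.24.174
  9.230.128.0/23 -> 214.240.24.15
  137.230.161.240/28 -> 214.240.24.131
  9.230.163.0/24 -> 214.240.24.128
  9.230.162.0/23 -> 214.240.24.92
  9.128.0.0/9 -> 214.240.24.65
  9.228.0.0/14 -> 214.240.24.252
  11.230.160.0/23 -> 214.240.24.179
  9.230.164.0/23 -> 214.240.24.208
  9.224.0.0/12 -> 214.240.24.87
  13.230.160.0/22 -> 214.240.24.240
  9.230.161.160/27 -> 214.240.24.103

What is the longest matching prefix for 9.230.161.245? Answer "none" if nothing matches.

Entries matching 9.230.161.245:
  9.128.0.0/9 (9.128.0.0 - 9.255.255.255)
  9.224.0.0/12 (9.224.0.0 - 9.239.255.255)
  9.228.0.0/14 (9.228.0.0 - 9.231.255.255)
  9.230.128.0/17 (9.230.128.0 - 9.230.255.255)
Most specific is 9.230.128.0/17.

9.230.128.0/17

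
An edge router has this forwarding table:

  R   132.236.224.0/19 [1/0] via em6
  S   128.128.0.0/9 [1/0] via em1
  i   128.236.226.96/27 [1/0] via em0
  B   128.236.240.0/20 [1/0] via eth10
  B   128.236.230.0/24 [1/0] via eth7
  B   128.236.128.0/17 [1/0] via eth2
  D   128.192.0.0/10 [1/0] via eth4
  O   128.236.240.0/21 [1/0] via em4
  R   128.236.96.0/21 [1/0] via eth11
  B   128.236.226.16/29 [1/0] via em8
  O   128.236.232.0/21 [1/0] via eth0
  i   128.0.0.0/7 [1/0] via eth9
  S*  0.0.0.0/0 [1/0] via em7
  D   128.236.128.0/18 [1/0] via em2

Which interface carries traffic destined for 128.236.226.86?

Routes whose prefix contains 128.236.226.86:
  0.0.0.0/0 (default, matches everything) -> em7
  128.0.0.0/7 (128.0.0.0 - 129.255.255.255) -> eth9
  128.128.0.0/9 (128.128.0.0 - 128.255.255.255) -> em1
  128.192.0.0/10 (128.192.0.0 - 128.255.255.255) -> eth4
  128.236.128.0/17 (128.236.128.0 - 128.236.255.255) -> eth2
More-specific entries that do NOT match:
  128.236.226.16/29 (128.236.226.16 - 128.236.226.23) does not contain 128.236.226.86
  128.236.226.96/27 (128.236.226.96 - 128.236.226.127) does not contain 128.236.226.86
  128.236.230.0/24 (128.236.230.0 - 128.236.230.255) does not contain 128.236.226.86
  128.236.240.0/21 (128.236.240.0 - 128.236.247.255) does not contain 128.236.226.86
  128.236.96.0/21 (128.236.96.0 - 128.236.103.255) does not contain 128.236.226.86
  128.236.232.0/21 (128.236.232.0 - 128.236.239.255) does not contain 128.236.226.86
  128.236.240.0/20 (128.236.240.0 - 128.236.255.255) does not contain 128.236.226.86
  132.236.224.0/19 (132.236.224.0 - 132.236.255.255) does not contain 128.236.226.86
  128.236.128.0/18 (128.236.128.0 - 128.236.191.255) does not contain 128.236.226.86
Longest matching prefix is /17 -> interface eth2.

eth2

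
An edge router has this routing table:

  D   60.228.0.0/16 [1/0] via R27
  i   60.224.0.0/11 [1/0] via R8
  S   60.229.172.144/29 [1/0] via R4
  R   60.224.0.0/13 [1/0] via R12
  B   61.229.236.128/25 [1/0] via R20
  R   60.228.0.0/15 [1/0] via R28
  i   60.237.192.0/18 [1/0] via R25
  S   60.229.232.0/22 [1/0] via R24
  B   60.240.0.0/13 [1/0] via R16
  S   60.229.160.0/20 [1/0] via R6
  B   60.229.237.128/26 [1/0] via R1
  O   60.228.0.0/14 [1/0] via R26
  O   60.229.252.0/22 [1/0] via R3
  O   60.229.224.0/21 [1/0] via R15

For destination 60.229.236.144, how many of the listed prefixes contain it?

Prefixes containing 60.229.236.144:
  60.224.0.0/11 (60.224.0.0 - 60.255.255.255)
  60.224.0.0/13 (60.224.0.0 - 60.231.255.255)
  60.228.0.0/14 (60.228.0.0 - 60.231.255.255)
  60.228.0.0/15 (60.228.0.0 - 60.229.255.255)
Total matching entries: 4.

4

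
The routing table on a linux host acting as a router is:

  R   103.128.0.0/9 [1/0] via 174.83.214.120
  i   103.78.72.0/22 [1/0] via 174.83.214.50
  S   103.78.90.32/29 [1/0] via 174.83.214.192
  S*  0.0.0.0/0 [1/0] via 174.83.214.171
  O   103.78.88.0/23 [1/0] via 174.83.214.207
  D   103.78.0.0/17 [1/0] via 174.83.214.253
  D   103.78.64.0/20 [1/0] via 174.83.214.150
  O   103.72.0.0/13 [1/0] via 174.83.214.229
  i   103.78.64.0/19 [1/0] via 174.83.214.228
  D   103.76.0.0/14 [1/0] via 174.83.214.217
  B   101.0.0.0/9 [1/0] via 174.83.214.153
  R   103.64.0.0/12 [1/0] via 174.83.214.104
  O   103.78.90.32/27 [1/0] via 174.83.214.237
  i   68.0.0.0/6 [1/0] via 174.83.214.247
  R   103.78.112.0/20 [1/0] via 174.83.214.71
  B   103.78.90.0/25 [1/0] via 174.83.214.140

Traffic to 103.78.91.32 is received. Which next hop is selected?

Routes whose prefix contains 103.78.91.32:
  0.0.0.0/0 (default, matches everything) -> 174.83.214.171
  103.64.0.0/12 (103.64.0.0 - 103.79.255.255) -> 174.83.214.104
  103.72.0.0/13 (103.72.0.0 - 103.79.255.255) -> 174.83.214.229
  103.76.0.0/14 (103.76.0.0 - 103.79.255.255) -> 174.83.214.217
  103.78.0.0/17 (103.78.0.0 - 103.78.127.255) -> 174.83.214.253
  103.78.64.0/19 (103.78.64.0 - 103.78.95.255) -> 174.83.214.228
More-specific entries that do NOT match:
  103.78.90.32/29 (103.78.90.32 - 103.78.90.39) does not contain 103.78.91.32
  103.78.90.32/27 (103.78.90.32 - 103.78.90.63) does not contain 103.78.91.32
  103.78.90.0/25 (103.78.90.0 - 103.78.90.127) does not contain 103.78.91.32
  103.78.88.0/23 (103.78.88.0 - 103.78.89.255) does not contain 103.78.91.32
  103.78.72.0/22 (103.78.72.0 - 103.78.75.255) does not contain 103.78.91.32
  103.78.64.0/20 (103.78.64.0 - 103.78.79.255) does not contain 103.78.91.32
  103.78.112.0/20 (103.78.112.0 - 103.78.127.255) does not contain 103.78.91.32
Longest matching prefix is /19 -> next hop 174.83.214.228.

174.83.214.228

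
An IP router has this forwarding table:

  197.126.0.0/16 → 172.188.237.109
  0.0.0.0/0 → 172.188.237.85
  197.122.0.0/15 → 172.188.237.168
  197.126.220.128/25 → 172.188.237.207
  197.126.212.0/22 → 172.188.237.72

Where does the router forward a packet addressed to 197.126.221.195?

172.188.237.109

Routes whose prefix contains 197.126.221.195:
  0.0.0.0/0 (default, matches everything) -> 172.188.237.85
  197.126.0.0/16 (197.126.0.0 - 197.126.255.255) -> 172.188.237.109
More-specific entries that do NOT match:
  197.126.220.128/25 (197.126.220.128 - 197.126.220.255) does not contain 197.126.221.195
  197.126.212.0/22 (197.126.212.0 - 197.126.215.255) does not contain 197.126.221.195
Longest matching prefix is /16 -> next hop 172.188.237.109.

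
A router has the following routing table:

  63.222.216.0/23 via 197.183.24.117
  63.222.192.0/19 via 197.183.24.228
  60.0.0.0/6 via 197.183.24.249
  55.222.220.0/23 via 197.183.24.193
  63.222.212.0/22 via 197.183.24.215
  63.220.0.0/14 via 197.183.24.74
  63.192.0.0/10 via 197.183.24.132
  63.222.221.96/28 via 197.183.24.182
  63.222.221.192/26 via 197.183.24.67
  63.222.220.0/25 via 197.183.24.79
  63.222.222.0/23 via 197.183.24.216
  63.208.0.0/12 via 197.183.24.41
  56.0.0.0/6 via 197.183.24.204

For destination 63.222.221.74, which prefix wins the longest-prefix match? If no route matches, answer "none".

63.222.192.0/19

Entries matching 63.222.221.74:
  60.0.0.0/6 (60.0.0.0 - 63.255.255.255)
  63.192.0.0/10 (63.192.0.0 - 63.255.255.255)
  63.208.0.0/12 (63.208.0.0 - 63.223.255.255)
  63.220.0.0/14 (63.220.0.0 - 63.223.255.255)
  63.222.192.0/19 (63.222.192.0 - 63.222.223.255)
Most specific is 63.222.192.0/19.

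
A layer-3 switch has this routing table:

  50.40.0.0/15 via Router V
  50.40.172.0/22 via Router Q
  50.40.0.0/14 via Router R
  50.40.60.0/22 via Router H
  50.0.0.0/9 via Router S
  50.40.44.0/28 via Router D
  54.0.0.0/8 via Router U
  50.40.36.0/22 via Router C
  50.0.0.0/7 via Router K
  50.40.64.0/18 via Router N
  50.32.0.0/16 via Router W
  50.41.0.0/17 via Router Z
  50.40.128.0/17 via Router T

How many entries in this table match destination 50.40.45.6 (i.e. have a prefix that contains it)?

4

Prefixes containing 50.40.45.6:
  50.0.0.0/7 (50.0.0.0 - 51.255.255.255)
  50.0.0.0/9 (50.0.0.0 - 50.127.255.255)
  50.40.0.0/14 (50.40.0.0 - 50.43.255.255)
  50.40.0.0/15 (50.40.0.0 - 50.41.255.255)
Total matching entries: 4.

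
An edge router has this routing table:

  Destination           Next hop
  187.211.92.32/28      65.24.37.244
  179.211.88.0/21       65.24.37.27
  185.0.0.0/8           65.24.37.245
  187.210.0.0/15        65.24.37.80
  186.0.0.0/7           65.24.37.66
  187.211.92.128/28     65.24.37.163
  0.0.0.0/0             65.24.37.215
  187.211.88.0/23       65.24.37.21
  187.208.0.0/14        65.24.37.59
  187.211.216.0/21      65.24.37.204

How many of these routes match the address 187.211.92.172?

Prefixes containing 187.211.92.172:
  0.0.0.0/0 (default, matches everything)
  186.0.0.0/7 (186.0.0.0 - 187.255.255.255)
  187.208.0.0/14 (187.208.0.0 - 187.211.255.255)
  187.210.0.0/15 (187.210.0.0 - 187.211.255.255)
Total matching entries: 4.

4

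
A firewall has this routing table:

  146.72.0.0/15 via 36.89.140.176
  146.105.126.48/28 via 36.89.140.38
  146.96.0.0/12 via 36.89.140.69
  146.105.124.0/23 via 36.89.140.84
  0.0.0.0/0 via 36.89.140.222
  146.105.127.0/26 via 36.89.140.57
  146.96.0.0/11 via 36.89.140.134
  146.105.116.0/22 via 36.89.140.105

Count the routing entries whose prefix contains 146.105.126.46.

Prefixes containing 146.105.126.46:
  0.0.0.0/0 (default, matches everything)
  146.96.0.0/11 (146.96.0.0 - 146.127.255.255)
  146.96.0.0/12 (146.96.0.0 - 146.111.255.255)
Total matching entries: 3.

3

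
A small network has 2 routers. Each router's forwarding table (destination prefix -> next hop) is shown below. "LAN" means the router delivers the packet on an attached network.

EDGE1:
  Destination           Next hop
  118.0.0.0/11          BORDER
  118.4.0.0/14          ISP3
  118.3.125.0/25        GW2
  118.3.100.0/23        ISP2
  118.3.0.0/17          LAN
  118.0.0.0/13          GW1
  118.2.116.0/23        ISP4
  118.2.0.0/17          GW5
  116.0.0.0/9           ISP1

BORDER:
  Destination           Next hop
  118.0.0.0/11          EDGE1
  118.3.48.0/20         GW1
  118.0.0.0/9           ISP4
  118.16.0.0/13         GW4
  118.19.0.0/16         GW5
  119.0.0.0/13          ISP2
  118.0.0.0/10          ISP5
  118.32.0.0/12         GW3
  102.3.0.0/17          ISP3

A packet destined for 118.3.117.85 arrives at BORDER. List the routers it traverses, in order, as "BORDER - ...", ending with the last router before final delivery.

BORDER - EDGE1

At BORDER: longest match for 118.3.117.85 is 118.0.0.0/11 -> EDGE1
At EDGE1: longest match for 118.3.117.85 is 118.3.0.0/17 -> LAN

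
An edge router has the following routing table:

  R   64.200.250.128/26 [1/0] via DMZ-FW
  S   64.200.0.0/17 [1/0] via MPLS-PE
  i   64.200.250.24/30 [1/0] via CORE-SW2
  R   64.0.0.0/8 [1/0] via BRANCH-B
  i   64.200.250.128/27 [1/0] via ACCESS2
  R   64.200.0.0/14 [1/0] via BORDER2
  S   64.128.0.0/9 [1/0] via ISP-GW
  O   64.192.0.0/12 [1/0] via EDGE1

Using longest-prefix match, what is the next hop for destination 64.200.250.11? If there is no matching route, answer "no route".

Routes whose prefix contains 64.200.250.11:
  64.0.0.0/8 (64.0.0.0 - 64.255.255.255) -> BRANCH-B
  64.128.0.0/9 (64.128.0.0 - 64.255.255.255) -> ISP-GW
  64.192.0.0/12 (64.192.0.0 - 64.207.255.255) -> EDGE1
  64.200.0.0/14 (64.200.0.0 - 64.203.255.255) -> BORDER2
More-specific entries that do NOT match:
  64.200.250.24/30 (64.200.250.24 - 64.200.250.27) does not contain 64.200.250.11
  64.200.250.128/27 (64.200.250.128 - 64.200.250.159) does not contain 64.200.250.11
  64.200.250.128/26 (64.200.250.128 - 64.200.250.191) does not contain 64.200.250.11
  64.200.0.0/17 (64.200.0.0 - 64.200.127.255) does not contain 64.200.250.11
Longest matching prefix is /14 -> next hop BORDER2.

BORDER2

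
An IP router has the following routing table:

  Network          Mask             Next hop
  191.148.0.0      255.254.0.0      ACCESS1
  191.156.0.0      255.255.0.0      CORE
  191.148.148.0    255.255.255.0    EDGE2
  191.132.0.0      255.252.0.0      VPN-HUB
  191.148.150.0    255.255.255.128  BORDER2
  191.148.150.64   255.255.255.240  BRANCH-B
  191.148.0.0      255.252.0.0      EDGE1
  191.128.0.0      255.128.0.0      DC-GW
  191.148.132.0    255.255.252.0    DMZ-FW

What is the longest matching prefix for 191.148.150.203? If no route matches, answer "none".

191.148.0.0/15

Entries matching 191.148.150.203:
  191.128.0.0/9 (191.128.0.0 - 191.255.255.255)
  191.148.0.0/14 (191.148.0.0 - 191.151.255.255)
  191.148.0.0/15 (191.148.0.0 - 191.149.255.255)
Most specific is 191.148.0.0/15.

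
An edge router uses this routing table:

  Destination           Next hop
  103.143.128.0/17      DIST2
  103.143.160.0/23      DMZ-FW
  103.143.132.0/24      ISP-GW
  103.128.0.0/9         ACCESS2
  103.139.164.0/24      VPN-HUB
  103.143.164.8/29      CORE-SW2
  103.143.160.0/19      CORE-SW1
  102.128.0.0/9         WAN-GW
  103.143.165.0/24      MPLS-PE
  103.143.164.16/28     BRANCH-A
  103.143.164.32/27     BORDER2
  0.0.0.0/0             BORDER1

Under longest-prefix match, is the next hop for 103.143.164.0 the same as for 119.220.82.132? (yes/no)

103.143.164.0: longest match 103.143.160.0/19 -> CORE-SW1
119.220.82.132: longest match 0.0.0.0/0 -> BORDER1

no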